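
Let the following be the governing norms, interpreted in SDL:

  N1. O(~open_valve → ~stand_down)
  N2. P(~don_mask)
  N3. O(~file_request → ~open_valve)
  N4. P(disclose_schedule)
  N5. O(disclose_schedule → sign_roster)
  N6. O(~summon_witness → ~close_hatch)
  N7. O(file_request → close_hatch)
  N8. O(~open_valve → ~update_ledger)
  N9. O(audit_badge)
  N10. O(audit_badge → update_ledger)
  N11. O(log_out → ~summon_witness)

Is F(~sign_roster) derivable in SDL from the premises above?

No

Premise 5 is O(disclose_schedule → sign_roster), but O(disclose_schedule) is not derivable from the premises (the permission P(disclose_schedule) asserts only ~O(~disclose_schedule), not O(disclose_schedule)), so it does not yield O(sign_roster).
No other premise forces O(sign_roster). An ideal world satisfying every premise can still have ~sign_roster true, so F(~sign_roster) is not derivable.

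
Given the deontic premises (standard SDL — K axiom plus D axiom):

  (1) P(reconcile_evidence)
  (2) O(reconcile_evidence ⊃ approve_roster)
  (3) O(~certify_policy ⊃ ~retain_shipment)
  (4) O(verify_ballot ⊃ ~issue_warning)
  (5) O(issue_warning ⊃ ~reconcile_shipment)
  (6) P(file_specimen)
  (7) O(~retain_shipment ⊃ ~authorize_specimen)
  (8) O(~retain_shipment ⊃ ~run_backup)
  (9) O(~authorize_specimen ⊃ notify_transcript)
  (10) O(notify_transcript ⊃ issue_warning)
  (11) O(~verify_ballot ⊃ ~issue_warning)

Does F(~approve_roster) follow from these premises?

No

Premise 2 is O(reconcile_evidence ⊃ approve_roster), but O(reconcile_evidence) is not derivable from the premises (the permission P(reconcile_evidence) asserts only ~O(~reconcile_evidence), not O(reconcile_evidence)), so it does not yield O(approve_roster).
No other premise forces O(approve_roster). An ideal world satisfying every premise can still have ~approve_roster true, so F(~approve_roster) is not derivable.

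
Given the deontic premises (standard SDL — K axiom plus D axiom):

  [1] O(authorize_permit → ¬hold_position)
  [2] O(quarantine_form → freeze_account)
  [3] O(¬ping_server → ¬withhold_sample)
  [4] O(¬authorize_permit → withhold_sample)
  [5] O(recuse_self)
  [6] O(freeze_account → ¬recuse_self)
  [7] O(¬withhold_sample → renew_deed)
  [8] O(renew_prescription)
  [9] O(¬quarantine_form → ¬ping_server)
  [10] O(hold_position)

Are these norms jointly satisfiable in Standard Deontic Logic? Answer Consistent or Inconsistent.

Premise 10 states O(hold_position) outright.
The contrapositive of premise 1 (O(authorize_permit → ¬hold_position)) is O(hold_position → ¬authorize_permit), and O(hold_position) is already established, so O(¬authorize_permit).
Applying K to premise 4 (O(¬authorize_permit → withhold_sample)) and O(¬authorize_permit) yields O(withhold_sample).
The contrapositive of premise 3 (O(¬ping_server → ¬withhold_sample)) is O(withhold_sample → ping_server), and O(withhold_sample) is already established, so O(ping_server).
Premise 9, O(¬quarantine_form → ¬ping_server), contraposes to O(ping_server → quarantine_form); with O(ping_server) we get O(quarantine_form).
From O(quarantine_form) and premise 2, O(quarantine_form → freeze_account), we obtain O(freeze_account).
Applying K to premise 6 (O(freeze_account → ¬recuse_self)) and O(freeze_account) yields O(¬recuse_self).
But premise 5 directly asserts O(recuse_self).
We now have both O(¬recuse_self) and O(recuse_self) — recuse_self is simultaneously obligatory and forbidden, violating the D-axiom.

Inconsistent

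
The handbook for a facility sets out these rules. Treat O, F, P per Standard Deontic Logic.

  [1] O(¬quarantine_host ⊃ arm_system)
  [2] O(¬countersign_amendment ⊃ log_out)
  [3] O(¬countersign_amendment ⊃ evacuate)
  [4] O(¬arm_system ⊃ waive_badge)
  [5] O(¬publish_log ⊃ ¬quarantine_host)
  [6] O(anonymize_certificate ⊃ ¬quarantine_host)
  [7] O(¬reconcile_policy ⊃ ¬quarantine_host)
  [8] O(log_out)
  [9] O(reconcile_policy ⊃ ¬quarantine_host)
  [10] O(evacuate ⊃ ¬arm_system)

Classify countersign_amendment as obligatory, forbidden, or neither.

Premises 9 and 7 are O(reconcile_policy ⊃ ¬quarantine_host) and O(¬reconcile_policy ⊃ ¬quarantine_host); every ideal world satisfies reconcile_policy or ¬reconcile_policy, so in either case ¬quarantine_host holds — hence O(¬quarantine_host).
Applying K to premise 1 (O(¬quarantine_host ⊃ arm_system)) and O(¬quarantine_host) yields O(arm_system).
Premise 10 is O(evacuate ⊃ ¬arm_system); contrapositively O(arm_system ⊃ ¬evacuate). Since O(arm_system) holds, K gives O(¬evacuate).
Premise 3 is O(¬countersign_amendment ⊃ evacuate); contrapositively O(¬evacuate ⊃ countersign_amendment). Since O(¬evacuate) holds, K gives O(countersign_amendment).
Premises 2, 4, 5, 6, 8 do not contribute to this derivation.
Hence countersign_amendment is obligatory.

Obligatory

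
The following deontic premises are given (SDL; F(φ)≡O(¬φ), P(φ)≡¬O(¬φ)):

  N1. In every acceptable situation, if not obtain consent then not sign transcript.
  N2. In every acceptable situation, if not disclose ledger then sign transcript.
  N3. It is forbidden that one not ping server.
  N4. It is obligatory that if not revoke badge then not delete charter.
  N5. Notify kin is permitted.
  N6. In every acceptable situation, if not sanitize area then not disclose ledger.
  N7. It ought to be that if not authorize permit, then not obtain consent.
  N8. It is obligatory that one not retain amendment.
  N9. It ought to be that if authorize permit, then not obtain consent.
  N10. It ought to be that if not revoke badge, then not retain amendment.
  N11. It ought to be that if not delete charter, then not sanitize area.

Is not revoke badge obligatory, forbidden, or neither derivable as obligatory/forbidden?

Premises 7 and 9 are O(¬authorize_permit → ¬obtain_consent) and O(authorize_permit → ¬obtain_consent); every ideal world satisfies ¬authorize_permit or authorize_permit, so in either case ¬obtain_consent holds — hence O(¬obtain_consent).
Premise 1 is O(¬obtain_consent → ¬sign_transcript); since O(¬obtain_consent), deontic closure gives O(¬sign_transcript).
Premise 2, O(¬disclose_ledger → sign_transcript), contraposes to O(¬sign_transcript → disclose_ledger); with O(¬sign_transcript) we get O(disclose_ledger).
The contrapositive of premise 6 (O(¬sanitize_area → ¬disclose_ledger)) is O(disclose_ledger → sanitize_area), and O(disclose_ledger) is already established, so O(sanitize_area).
Premise 11, O(¬delete_charter → ¬sanitize_area), contraposes to O(sanitize_area → delete_charter); with O(sanitize_area) we get O(delete_charter).
The contrapositive of premise 4 (O(¬revoke_badge → ¬delete_charter)) is O(delete_charter → revoke_badge), and O(delete_charter) is already established, so O(revoke_badge).
Premises 3, 5, 8, 10 do not contribute to this derivation.
Thus O(revoke_badge), which is F(¬revoke_badge): ¬revoke_badge is forbidden.

Forbidden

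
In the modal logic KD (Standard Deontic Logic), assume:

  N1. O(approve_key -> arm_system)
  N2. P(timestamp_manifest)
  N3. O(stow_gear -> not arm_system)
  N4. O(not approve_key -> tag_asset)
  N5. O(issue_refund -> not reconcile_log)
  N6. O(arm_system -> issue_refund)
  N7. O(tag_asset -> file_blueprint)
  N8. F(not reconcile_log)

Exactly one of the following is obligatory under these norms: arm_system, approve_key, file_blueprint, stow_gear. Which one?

file_blueprint

Premise 8, F(not reconcile_log), is equivalent to O(reconcile_log).
Premise 5 is O(issue_refund -> not reconcile_log); contrapositively O(reconcile_log -> not issue_refund). Since O(reconcile_log) holds, K gives O(not issue_refund).
Premise 6, O(arm_system -> issue_refund), contraposes to O(not issue_refund -> not arm_system); with O(not issue_refund) we get O(not arm_system).
Premise 1 is O(approve_key -> arm_system); contrapositively O(not arm_system -> not approve_key). Since O(not arm_system) holds, K gives O(not approve_key).
From O(not approve_key) and premise 4, O(not approve_key -> tag_asset), we obtain O(tag_asset).
With premise 7, O(tag_asset -> file_blueprint), the K-axiom yields O(file_blueprint).
So O(file_blueprint) holds — file_blueprint is obligatory. None of the other listed options is made obligatory by any chain of premises.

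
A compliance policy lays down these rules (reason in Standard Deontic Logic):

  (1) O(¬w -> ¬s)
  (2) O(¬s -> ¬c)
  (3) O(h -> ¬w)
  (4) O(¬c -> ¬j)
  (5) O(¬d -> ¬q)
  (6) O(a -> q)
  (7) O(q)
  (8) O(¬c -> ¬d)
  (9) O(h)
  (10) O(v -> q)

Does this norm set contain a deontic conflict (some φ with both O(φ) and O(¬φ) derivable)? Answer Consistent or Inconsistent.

From premise 7 we have O(q).
Premise 5, O(¬d -> ¬q), contraposes to O(q -> d); with O(q) we get O(d).
The contrapositive of premise 8 (O(¬c -> ¬d)) is O(d -> c), and O(d) is already established, so O(c).
Premise 2 is O(¬s -> ¬c); contrapositively O(c -> s). Since O(c) holds, K gives O(s).
Premise 1, O(¬w -> ¬s), contraposes to O(s -> w); with O(s) we get O(w).
Premise 3, O(h -> ¬w), contraposes to O(w -> ¬h); with O(w) we get O(¬h).
But premise 9 directly asserts O(h).
We now have both O(¬h) and O(h) — h is simultaneously obligatory and forbidden, violating the D-axiom.

Inconsistent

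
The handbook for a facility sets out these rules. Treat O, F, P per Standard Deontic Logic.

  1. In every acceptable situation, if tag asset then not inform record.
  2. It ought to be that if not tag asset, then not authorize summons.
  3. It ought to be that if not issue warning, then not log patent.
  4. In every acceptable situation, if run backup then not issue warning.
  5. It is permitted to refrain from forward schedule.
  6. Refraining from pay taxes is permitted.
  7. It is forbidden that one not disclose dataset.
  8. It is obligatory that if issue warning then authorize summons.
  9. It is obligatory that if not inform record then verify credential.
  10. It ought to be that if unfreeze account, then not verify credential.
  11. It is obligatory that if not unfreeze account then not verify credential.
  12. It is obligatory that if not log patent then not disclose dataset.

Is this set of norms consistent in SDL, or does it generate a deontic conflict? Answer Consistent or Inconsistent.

Inconsistent

Premises 10 and 11 are O(unfreeze_account → ¬verify_credential) and O(¬unfreeze_account → ¬verify_credential); every ideal world satisfies unfreeze_account or ¬unfreeze_account, so in either case ¬verify_credential holds — hence O(¬verify_credential).
Premise 9 is O(¬inform_record → verify_credential); contrapositively O(¬verify_credential → inform_record). Since O(¬verify_credential) holds, K gives O(inform_record).
The contrapositive of premise 1 (O(tag_asset → ¬inform_record)) is O(inform_record → ¬tag_asset), and O(inform_record) is already established, so O(¬tag_asset).
With premise 2, O(¬tag_asset → ¬authorize_summons), the K-axiom yields O(¬authorize_summons).
The contrapositive of premise 8 (O(issue_warning → authorize_summons)) is O(¬authorize_summons → ¬issue_warning), and O(¬authorize_summons) is already established, so O(¬issue_warning).
With premise 3, O(¬issue_warning → ¬log_patent), the K-axiom yields O(¬log_patent).
Applying K to premise 12 (O(¬log_patent → ¬disclose_dataset)) and O(¬log_patent) yields O(¬disclose_dataset).
But premise 7, F(¬disclose_dataset), means O(disclose_dataset).
We now have both O(¬disclose_dataset) and O(disclose_dataset) — disclose_dataset is simultaneously obligatory and forbidden, violating the D-axiom.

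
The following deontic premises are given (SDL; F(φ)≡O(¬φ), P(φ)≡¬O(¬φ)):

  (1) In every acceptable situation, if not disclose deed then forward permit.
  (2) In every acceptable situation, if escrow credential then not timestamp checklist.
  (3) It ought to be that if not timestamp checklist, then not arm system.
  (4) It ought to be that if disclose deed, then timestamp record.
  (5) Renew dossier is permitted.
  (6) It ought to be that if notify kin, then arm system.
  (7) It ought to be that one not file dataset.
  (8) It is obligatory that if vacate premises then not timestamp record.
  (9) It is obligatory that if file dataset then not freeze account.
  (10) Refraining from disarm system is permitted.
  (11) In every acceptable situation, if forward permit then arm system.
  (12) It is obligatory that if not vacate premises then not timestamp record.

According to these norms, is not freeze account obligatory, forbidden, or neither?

Neither

Premise 9 is O(file_dataset → ¬freeze_account), but O(file_dataset) is not derivable from the premises, so it does not yield O(¬freeze_account).
No premise or chain of K-axiom applications forces O(¬freeze_account), and none forces O(freeze_account). So ¬freeze_account is neither obligatory nor forbidden under these norms.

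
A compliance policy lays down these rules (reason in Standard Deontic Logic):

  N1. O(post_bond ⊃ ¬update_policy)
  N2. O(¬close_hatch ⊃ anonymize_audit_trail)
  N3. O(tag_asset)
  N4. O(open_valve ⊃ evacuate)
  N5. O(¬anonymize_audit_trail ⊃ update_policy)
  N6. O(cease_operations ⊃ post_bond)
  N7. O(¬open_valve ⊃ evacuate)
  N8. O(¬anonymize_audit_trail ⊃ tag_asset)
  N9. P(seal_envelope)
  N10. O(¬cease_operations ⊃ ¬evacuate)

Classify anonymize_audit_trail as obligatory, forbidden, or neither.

Premises 4 and 7 cover both cases: O(open_valve ⊃ evacuate) and O(¬open_valve ⊃ evacuate). Since open_valve ∨ ¬open_valve is a tautology, O(evacuate) follows.
The contrapositive of premise 10 (O(¬cease_operations ⊃ ¬evacuate)) is O(evacuate ⊃ cease_operations), and O(evacuate) is already established, so O(cease_operations).
Applying K to premise 6 (O(cease_operations ⊃ post_bond)) and O(cease_operations) yields O(post_bond).
With premise 1, O(post_bond ⊃ ¬update_policy), the K-axiom yields O(¬update_policy).
Premise 5, O(¬anonymize_audit_trail ⊃ update_policy), contraposes to O(¬update_policy ⊃ anonymize_audit_trail); with O(¬update_policy) we get O(anonymize_audit_trail).
Premises 2, 3, 8, 9 do not contribute to this derivation.
Hence anonymize_audit_trail is obligatory.

Obligatory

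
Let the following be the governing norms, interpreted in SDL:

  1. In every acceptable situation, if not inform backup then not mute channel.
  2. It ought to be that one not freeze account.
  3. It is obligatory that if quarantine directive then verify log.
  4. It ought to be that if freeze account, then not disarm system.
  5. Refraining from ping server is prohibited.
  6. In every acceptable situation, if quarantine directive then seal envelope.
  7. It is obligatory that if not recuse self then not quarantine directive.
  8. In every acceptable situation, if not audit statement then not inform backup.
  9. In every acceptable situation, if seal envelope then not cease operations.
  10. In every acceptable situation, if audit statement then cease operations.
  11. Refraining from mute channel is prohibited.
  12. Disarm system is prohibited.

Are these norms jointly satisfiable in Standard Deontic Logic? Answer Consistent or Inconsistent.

Consistent

Premise 4 is O(freeze_account → ¬disarm_system); even if O(¬disarm_system) held, inferring O(freeze_account) would be affirming the consequent — invalid.
So O(freeze_account) is not derivable, and the apparent clash with O(¬freeze_account) does not arise.
A world satisfying every obligation exists (e.g. audit_statement=true, cease_operations=true, disarm_system=false, freeze_account=false, inform_backup=true, mute_channel=true, ping_server=true, quarantine_directive=false, recuse_self=false, seal_envelope=false, verify_log=false); no atom is both obligatory and forbidden, so the set is consistent.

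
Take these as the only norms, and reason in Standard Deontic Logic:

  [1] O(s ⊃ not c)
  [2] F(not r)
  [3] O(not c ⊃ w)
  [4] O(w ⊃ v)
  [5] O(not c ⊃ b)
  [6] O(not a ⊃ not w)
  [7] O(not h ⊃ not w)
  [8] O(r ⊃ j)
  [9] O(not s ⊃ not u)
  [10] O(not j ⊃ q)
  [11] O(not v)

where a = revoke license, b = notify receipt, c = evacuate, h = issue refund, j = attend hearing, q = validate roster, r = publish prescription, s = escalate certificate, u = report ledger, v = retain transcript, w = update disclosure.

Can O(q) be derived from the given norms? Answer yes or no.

Premise 10 is O(not j ⊃ q), but O(not j) is not derivable from the premises, so it does not yield O(q).
No other premise forces O(q). An ideal world satisfying every premise can still have q false, so O(q) is not derivable.

No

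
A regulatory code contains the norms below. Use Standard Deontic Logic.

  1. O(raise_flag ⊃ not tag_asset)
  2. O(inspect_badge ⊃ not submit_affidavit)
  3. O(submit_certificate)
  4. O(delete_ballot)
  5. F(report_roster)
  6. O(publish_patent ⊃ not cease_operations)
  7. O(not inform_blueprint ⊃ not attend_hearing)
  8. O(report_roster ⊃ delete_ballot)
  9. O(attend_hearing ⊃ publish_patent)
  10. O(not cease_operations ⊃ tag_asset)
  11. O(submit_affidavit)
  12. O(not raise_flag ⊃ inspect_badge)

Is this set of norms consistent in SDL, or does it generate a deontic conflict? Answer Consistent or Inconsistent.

Premise 8 is O(report_roster ⊃ delete_ballot); even if O(delete_ballot) held, inferring O(report_roster) would be affirming the consequent — invalid.
So O(report_roster) is not derivable, and the apparent clash with O(not report_roster) does not arise.
A world satisfying every obligation exists (e.g. attend_hearing=false, cease_operations=true, delete_ballot=true, inform_blueprint=false, inspect_badge=false, publish_patent=false, raise_flag=true, report_roster=false, submit_affidavit=true, submit_certificate=true, tag_asset=false); no atom is both obligatory and forbidden, so the set is consistent.

Consistent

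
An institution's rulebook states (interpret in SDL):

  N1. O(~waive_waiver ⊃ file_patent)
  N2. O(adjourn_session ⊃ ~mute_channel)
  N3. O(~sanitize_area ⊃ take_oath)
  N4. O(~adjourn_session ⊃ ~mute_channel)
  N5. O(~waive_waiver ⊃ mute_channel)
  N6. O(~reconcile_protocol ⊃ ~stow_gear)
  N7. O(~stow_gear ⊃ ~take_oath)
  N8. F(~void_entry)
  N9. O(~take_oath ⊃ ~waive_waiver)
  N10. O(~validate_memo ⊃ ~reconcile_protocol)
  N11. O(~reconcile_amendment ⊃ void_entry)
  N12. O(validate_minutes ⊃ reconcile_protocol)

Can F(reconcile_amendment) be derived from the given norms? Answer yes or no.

Premise 11 is O(~reconcile_amendment ⊃ void_entry); even if O(void_entry) held, inferring O(~reconcile_amendment) would be affirming the consequent — invalid.
No other premise forces O(~reconcile_amendment). An ideal world satisfying every premise can still have reconcile_amendment true, so F(reconcile_amendment) is not derivable.

No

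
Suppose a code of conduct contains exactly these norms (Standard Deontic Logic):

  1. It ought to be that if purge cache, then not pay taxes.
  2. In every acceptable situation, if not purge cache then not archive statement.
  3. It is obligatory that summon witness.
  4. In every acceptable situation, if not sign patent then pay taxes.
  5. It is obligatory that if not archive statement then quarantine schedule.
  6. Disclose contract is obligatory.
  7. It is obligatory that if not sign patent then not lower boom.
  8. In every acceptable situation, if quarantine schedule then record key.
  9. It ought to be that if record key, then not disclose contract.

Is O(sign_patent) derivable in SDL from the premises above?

Yes

From premise 6 we have O(disclose_contract).
The contrapositive of premise 9 (O(record_key → ¬disclose_contract)) is O(disclose_contract → ¬record_key), and O(disclose_contract) is already established, so O(¬record_key).
Premise 8, O(quarantine_schedule → record_key), contraposes to O(¬record_key → ¬quarantine_schedule); with O(¬record_key) we get O(¬quarantine_schedule).
Premise 5 is O(¬archive_statement → quarantine_schedule); contrapositively O(¬quarantine_schedule → archive_statement). Since O(¬quarantine_schedule) holds, K gives O(archive_statement).
Premise 2, O(¬purge_cache → ¬archive_statement), contraposes to O(archive_statement → purge_cache); with O(archive_statement) we get O(purge_cache).
Premise 1 is O(purge_cache → ¬pay_taxes); since O(purge_cache), deontic closure gives O(¬pay_taxes).
Premise 4, O(¬sign_patent → pay_taxes), contraposes to O(¬pay_taxes → sign_patent); with O(¬pay_taxes) we get O(sign_patent).
Premises 3, 7 do not contribute to this derivation.
So O(sign_patent) follows.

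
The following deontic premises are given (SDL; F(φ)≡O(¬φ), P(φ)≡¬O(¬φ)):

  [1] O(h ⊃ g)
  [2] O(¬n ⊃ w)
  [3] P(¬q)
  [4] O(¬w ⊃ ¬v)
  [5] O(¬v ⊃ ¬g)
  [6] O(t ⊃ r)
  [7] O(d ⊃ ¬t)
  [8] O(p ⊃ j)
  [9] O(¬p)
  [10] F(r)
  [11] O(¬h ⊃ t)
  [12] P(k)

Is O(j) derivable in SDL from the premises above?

No

Premise 8 is O(p ⊃ j), but O(p) is not derivable from the premises, so it does not yield O(j).
No other premise forces O(j). An ideal world satisfying every premise can still have j false, so O(j) is not derivable.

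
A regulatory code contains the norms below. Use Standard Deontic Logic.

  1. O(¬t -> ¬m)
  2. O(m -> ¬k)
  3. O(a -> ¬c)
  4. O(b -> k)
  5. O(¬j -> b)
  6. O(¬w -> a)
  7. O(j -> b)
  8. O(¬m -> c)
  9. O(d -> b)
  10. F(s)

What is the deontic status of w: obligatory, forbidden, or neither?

Obligatory

Premises 5 and 7 cover both cases: O(¬j -> b) and O(j -> b). Since ¬j ∨ j is a tautology, O(b) follows.
Premise 4 is O(b -> k); since O(b), deontic closure gives O(k).
The contrapositive of premise 2 (O(m -> ¬k)) is O(k -> ¬m), and O(k) is already established, so O(¬m).
Applying K to premise 8 (O(¬m -> c)) and O(¬m) yields O(c).
The contrapositive of premise 3 (O(a -> ¬c)) is O(c -> ¬a), and O(c) is already established, so O(¬a).
The contrapositive of premise 6 (O(¬w -> a)) is O(¬a -> w), and O(¬a) is already established, so O(w).
Premises 1, 9, 10 do not contribute to this derivation.
Hence w is obligatory.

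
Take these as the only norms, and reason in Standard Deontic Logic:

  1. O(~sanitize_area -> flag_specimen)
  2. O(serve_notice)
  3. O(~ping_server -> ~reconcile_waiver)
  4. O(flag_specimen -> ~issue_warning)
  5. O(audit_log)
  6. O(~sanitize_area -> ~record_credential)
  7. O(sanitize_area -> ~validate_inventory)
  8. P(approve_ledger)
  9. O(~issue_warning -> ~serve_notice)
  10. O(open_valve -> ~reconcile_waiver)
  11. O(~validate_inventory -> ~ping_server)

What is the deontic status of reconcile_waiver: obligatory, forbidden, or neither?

Premise 2 states O(serve_notice) outright.
The contrapositive of premise 9 (O(~issue_warning -> ~serve_notice)) is O(serve_notice -> issue_warning), and O(serve_notice) is already established, so O(issue_warning).
The contrapositive of premise 4 (O(flag_specimen -> ~issue_warning)) is O(issue_warning -> ~flag_specimen), and O(issue_warning) is already established, so O(~flag_specimen).
Premise 1, O(~sanitize_area -> flag_specimen), contraposes to O(~flag_specimen -> sanitize_area); with O(~flag_specimen) we get O(sanitize_area).
Premise 7 is O(sanitize_area -> ~validate_inventory); since O(sanitize_area), deontic closure gives O(~validate_inventory).
From O(~validate_inventory) and premise 11, O(~validate_inventory -> ~ping_server), we obtain O(~ping_server).
Applying K to premise 3 (O(~ping_server -> ~reconcile_waiver)) and O(~ping_server) yields O(~reconcile_waiver).
Premises 5, 6, 8, 10 do not contribute to this derivation.
Thus O(~reconcile_waiver), which is F(reconcile_waiver): reconcile_waiver is forbidden.

Forbidden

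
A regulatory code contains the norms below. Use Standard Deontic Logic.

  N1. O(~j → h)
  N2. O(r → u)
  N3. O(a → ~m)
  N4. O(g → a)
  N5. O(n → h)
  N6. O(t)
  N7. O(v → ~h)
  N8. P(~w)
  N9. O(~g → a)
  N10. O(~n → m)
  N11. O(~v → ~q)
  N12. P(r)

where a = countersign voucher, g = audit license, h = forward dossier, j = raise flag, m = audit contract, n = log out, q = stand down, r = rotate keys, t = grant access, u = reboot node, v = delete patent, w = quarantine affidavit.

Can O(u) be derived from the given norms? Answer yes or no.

No

Premise 2 is O(r → u), but O(r) is not derivable from the premises (the permission P(r) asserts only ~O(~r), not O(r)), so it does not yield O(u).
No other premise forces O(u). An ideal world satisfying every premise can still have u false, so O(u) is not derivable.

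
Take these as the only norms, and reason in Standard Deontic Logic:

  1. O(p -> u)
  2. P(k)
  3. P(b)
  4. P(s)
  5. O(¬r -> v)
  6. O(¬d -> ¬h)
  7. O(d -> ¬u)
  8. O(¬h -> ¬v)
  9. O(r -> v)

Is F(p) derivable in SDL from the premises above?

Premises 5 and 9 cover both cases: O(¬r -> v) and O(r -> v). Since ¬r ∨ r is a tautology, O(v) follows.
Premise 8, O(¬h -> ¬v), contraposes to O(v -> h); with O(v) we get O(h).
Premise 6, O(¬d -> ¬h), contraposes to O(h -> d); with O(h) we get O(d).
From O(d) and premise 7, O(d -> ¬u), we obtain O(¬u).
Premise 1, O(p -> u), contraposes to O(¬u -> ¬p); with O(¬u) we get O(¬p).
Premises 2, 3, 4 do not contribute to this derivation.
So O(¬p) holds, i.e. F(p). The claim follows.

Yes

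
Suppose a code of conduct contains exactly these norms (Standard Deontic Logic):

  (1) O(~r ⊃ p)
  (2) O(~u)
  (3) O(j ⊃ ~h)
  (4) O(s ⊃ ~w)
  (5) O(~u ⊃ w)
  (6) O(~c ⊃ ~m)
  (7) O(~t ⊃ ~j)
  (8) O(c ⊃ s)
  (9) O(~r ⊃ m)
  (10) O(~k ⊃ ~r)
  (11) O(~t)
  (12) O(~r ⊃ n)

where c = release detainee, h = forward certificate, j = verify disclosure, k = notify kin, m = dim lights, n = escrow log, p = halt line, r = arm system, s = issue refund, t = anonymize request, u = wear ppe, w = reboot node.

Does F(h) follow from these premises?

Premise 3 is O(j ⊃ ~h), but O(j) is not derivable from the premises, so it does not yield O(~h).
No other premise forces O(~h). An ideal world satisfying every premise can still have h true, so F(h) is not derivable.

No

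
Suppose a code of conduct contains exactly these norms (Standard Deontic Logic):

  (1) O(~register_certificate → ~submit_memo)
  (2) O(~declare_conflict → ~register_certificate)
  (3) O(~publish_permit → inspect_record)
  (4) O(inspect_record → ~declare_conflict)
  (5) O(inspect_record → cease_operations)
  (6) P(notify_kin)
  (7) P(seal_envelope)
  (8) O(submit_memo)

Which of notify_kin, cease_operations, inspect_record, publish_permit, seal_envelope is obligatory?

publish_permit

From premise 8 we have O(submit_memo).
The contrapositive of premise 1 (O(~register_certificate → ~submit_memo)) is O(submit_memo → register_certificate), and O(submit_memo) is already established, so O(register_certificate).
Premise 2, O(~declare_conflict → ~register_certificate), contraposes to O(register_certificate → declare_conflict); with O(register_certificate) we get O(declare_conflict).
The contrapositive of premise 4 (O(inspect_record → ~declare_conflict)) is O(declare_conflict → ~inspect_record), and O(declare_conflict) is already established, so O(~inspect_record).
Premise 3, O(~publish_permit → inspect_record), contraposes to O(~inspect_record → publish_permit); with O(~inspect_record) we get O(publish_permit).
So O(publish_permit) holds — publish_permit is obligatory. None of the other listed options is made obligatory by any chain of premises.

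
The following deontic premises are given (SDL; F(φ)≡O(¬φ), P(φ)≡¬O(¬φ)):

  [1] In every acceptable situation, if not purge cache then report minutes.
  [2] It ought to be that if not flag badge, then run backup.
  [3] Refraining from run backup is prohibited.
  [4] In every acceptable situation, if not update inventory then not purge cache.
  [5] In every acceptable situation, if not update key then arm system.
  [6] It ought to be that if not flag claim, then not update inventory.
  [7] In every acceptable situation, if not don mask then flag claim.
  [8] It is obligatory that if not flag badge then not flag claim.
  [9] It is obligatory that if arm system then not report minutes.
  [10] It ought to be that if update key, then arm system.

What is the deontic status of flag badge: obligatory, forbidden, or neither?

Premises 10 and 5 are O(update_key → arm_system) and O(¬update_key → arm_system); every ideal world satisfies update_key or ¬update_key, so in either case arm_system holds — hence O(arm_system).
Applying K to premise 9 (O(arm_system → ¬report_minutes)) and O(arm_system) yields O(¬report_minutes).
The contrapositive of premise 1 (O(¬purge_cache → report_minutes)) is O(¬report_minutes → purge_cache), and O(¬report_minutes) is already established, so O(purge_cache).
Premise 4, O(¬update_inventory → ¬purge_cache), contraposes to O(purge_cache → update_inventory); with O(purge_cache) we get O(update_inventory).
Premise 6, O(¬flag_claim → ¬update_inventory), contraposes to O(update_inventory → flag_claim); with O(update_inventory) we get O(flag_claim).
The contrapositive of premise 8 (O(¬flag_badge → ¬flag_claim)) is O(flag_claim → flag_badge), and O(flag_claim) is already established, so O(flag_badge).
Premises 2, 3, 7 do not contribute to this derivation.
Hence flag_badge is obligatory.

Obligatory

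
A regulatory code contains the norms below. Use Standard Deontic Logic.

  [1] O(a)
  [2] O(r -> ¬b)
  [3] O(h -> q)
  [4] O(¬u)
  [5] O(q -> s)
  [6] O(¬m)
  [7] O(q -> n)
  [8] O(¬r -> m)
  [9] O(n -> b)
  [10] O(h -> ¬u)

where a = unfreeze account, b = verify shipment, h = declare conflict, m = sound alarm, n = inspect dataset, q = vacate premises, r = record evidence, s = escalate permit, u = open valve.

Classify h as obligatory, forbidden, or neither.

From premise 6 we have O(¬m).
The contrapositive of premise 8 (O(¬r -> m)) is O(¬m -> r), and O(¬m) is already established, so O(r).
With premise 2, O(r -> ¬b), the K-axiom yields O(¬b).
Premise 9 is O(n -> b); contrapositively O(¬b -> ¬n). Since O(¬b) holds, K gives O(¬n).
Premise 7, O(q -> n), contraposes to O(¬n -> ¬q); with O(¬n) we get O(¬q).
Premise 3, O(h -> q), contraposes to O(¬q -> ¬h); with O(¬q) we get O(¬h).
Premises 1, 4, 5, 10 do not contribute to this derivation.
Thus O(¬h), which is F(h): h is forbidden.

Forbidden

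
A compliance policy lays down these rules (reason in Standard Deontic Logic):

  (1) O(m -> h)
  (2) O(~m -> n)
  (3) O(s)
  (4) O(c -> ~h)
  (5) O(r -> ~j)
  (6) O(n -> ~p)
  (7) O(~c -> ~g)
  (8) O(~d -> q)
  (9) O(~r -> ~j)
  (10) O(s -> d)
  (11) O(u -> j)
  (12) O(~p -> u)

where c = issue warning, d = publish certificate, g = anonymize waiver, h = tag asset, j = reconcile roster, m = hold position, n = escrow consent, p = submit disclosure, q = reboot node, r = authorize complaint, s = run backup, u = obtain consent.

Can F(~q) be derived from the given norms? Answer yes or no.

Premise 8 is O(~d -> q), but O(~d) is not derivable from the premises, so it does not yield O(q).
No other premise forces O(q). An ideal world satisfying every premise can still have ~q true, so F(~q) is not derivable.

No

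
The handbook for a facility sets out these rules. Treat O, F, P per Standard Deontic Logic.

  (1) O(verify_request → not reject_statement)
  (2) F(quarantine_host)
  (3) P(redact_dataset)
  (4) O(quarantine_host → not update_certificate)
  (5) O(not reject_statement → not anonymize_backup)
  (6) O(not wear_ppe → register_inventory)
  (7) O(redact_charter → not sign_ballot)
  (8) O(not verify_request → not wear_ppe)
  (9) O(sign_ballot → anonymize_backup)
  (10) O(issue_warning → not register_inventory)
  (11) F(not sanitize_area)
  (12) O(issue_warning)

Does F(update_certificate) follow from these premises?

Premise 4 is O(quarantine_host → not update_certificate), but O(quarantine_host) is not derivable from the premises, so it does not yield O(not update_certificate).
No other premise forces O(not update_certificate). An ideal world satisfying every premise can still have update_certificate true, so F(update_certificate) is not derivable.

No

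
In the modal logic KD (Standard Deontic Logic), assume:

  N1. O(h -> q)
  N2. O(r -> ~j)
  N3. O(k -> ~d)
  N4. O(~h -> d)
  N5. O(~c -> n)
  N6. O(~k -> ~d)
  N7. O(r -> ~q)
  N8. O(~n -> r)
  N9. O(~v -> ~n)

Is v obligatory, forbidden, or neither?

By case analysis on k: premise 3 gives O(k -> ~d) and premise 6 gives O(~k -> ~d), so O(~d) either way.
Premise 4, O(~h -> d), contraposes to O(~d -> h); with O(~d) we get O(h).
From O(h) and premise 1, O(h -> q), we obtain O(q).
Premise 7 is O(r -> ~q); contrapositively O(q -> ~r). Since O(q) holds, K gives O(~r).
The contrapositive of premise 8 (O(~n -> r)) is O(~r -> n), and O(~r) is already established, so O(n).
Premise 9, O(~v -> ~n), contraposes to O(n -> v); with O(n) we get O(v).
Premises 2, 5 do not contribute to this derivation.
Hence v is obligatory.

Obligatory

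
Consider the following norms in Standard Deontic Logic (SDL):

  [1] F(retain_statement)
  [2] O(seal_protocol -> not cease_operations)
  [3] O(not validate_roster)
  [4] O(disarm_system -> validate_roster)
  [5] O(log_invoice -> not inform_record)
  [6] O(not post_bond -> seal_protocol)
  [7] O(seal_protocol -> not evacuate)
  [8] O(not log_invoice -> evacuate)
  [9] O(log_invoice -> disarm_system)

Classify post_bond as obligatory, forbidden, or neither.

Obligatory

From premise 3 we have O(not validate_roster).
Premise 4, O(disarm_system -> validate_roster), contraposes to O(not validate_roster -> not disarm_system); with O(not validate_roster) we get O(not disarm_system).
The contrapositive of premise 9 (O(log_invoice -> disarm_system)) is O(not disarm_system -> not log_invoice), and O(not disarm_system) is already established, so O(not log_invoice).
From O(not log_invoice) and premise 8, O(not log_invoice -> evacuate), we obtain O(evacuate).
Premise 7, O(seal_protocol -> not evacuate), contraposes to O(evacuate -> not seal_protocol); with O(evacuate) we get O(not seal_protocol).
The contrapositive of premise 6 (O(not post_bond -> seal_protocol)) is O(not seal_protocol -> post_bond), and O(not seal_protocol) is already established, so O(post_bond).
Premises 1, 2, 5 do not contribute to this derivation.
Hence post_bond is obligatory.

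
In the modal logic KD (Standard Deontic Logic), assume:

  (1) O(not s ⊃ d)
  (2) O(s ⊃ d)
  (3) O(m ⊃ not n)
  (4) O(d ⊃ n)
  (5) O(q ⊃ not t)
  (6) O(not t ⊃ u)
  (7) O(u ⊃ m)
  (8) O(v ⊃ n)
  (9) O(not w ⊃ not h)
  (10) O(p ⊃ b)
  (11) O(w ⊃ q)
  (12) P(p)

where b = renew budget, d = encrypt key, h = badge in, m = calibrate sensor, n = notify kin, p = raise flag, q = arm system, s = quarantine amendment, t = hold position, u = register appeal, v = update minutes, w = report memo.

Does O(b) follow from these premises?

No

Premise 10 is O(p ⊃ b), but O(p) is not derivable from the premises (the permission P(p) asserts only not O(not p), not O(p)), so it does not yield O(b).
No other premise forces O(b). An ideal world satisfying every premise can still have b false, so O(b) is not derivable.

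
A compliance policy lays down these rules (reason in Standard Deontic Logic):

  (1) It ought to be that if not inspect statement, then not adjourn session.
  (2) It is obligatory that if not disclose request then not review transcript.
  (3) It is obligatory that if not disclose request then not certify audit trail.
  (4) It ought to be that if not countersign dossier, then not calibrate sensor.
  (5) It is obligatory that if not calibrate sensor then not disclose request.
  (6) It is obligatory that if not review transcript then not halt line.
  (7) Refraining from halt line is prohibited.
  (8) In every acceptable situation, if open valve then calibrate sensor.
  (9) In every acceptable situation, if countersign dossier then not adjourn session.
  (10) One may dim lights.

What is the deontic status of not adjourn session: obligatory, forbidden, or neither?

Obligatory

Premise 7 is F(¬halt_line), i.e. O(halt_line).
The contrapositive of premise 6 (O(¬review_transcript → ¬halt_line)) is O(halt_line → review_transcript), and O(halt_line) is already established, so O(review_transcript).
Premise 2 is O(¬disclose_request → ¬review_transcript); contrapositively O(review_transcript → disclose_request). Since O(review_transcript) holds, K gives O(disclose_request).
The contrapositive of premise 5 (O(¬calibrate_sensor → ¬disclose_request)) is O(disclose_request → calibrate_sensor), and O(disclose_request) is already established, so O(calibrate_sensor).
Premise 4, O(¬countersign_dossier → ¬calibrate_sensor), contraposes to O(calibrate_sensor → countersign_dossier); with O(calibrate_sensor) we get O(countersign_dossier).
Premise 9 is O(countersign_dossier → ¬adjourn_session); since O(countersign_dossier), deontic closure gives O(¬adjourn_session).
Premises 1, 3, 8, 10 do not contribute to this derivation.
Hence ¬adjourn_session is obligatory.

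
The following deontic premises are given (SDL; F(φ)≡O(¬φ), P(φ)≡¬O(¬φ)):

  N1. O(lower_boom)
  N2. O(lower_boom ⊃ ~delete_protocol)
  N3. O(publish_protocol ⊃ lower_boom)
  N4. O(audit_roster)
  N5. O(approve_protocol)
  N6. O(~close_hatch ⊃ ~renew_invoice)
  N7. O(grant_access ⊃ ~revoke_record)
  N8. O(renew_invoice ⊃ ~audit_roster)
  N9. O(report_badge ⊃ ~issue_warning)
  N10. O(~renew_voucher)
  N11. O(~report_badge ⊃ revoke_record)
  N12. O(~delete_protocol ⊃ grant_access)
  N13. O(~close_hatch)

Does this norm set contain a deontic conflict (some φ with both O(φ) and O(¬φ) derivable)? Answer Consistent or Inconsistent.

Premise 8 is O(renew_invoice ⊃ ~audit_roster), but O(renew_invoice) is not derivable from the premises, so it does not yield O(~audit_roster).
So O(~audit_roster) is not derivable, and the apparent clash with O(audit_roster) does not arise.
A world satisfying every obligation exists (e.g. approve_protocol=true, audit_roster=true, close_hatch=false, delete_protocol=false, grant_access=true, issue_warning=false, lower_boom=true, publish_protocol=false, renew_invoice=false, renew_voucher=false, report_badge=true, revoke_record=false); no atom is both obligatory and forbidden, so the set is consistent.

Consistent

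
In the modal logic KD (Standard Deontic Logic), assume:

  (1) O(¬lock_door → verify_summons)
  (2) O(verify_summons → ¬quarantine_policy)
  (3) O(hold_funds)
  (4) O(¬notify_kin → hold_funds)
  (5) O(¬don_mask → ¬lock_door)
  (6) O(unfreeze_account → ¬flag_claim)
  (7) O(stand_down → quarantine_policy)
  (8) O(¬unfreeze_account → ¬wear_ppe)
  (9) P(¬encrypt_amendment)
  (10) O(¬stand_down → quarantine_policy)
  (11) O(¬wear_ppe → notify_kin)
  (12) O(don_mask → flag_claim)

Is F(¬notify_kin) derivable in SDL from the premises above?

Premises 7 and 10 cover both cases: O(stand_down → quarantine_policy) and O(¬stand_down → quarantine_policy). Since stand_down ∨ ¬stand_down is a tautology, O(quarantine_policy) follows.
Premise 2, O(verify_summons → ¬quarantine_policy), contraposes to O(quarantine_policy → ¬verify_summons); with O(quarantine_policy) we get O(¬verify_summons).
Premise 1, O(¬lock_door → verify_summons), contraposes to O(¬verify_summons → lock_door); with O(¬verify_summons) we get O(lock_door).
Premise 5 is O(¬don_mask → ¬lock_door); contrapositively O(lock_door → don_mask). Since O(lock_door) holds, K gives O(don_mask).
With premise 12, O(don_mask → flag_claim), the K-axiom yields O(flag_claim).
The contrapositive of premise 6 (O(unfreeze_account → ¬flag_claim)) is O(flag_claim → ¬unfreeze_account), and O(flag_claim) is already established, so O(¬unfreeze_account).
With premise 8, O(¬unfreeze_account → ¬wear_ppe), the K-axiom yields O(¬wear_ppe).
Premise 11 is O(¬wear_ppe → notify_kin); since O(¬wear_ppe), deontic closure gives O(notify_kin).
Premises 3, 4, 9 do not contribute to this derivation.
So O(notify_kin) holds, i.e. F(¬notify_kin). The claim follows.

Yes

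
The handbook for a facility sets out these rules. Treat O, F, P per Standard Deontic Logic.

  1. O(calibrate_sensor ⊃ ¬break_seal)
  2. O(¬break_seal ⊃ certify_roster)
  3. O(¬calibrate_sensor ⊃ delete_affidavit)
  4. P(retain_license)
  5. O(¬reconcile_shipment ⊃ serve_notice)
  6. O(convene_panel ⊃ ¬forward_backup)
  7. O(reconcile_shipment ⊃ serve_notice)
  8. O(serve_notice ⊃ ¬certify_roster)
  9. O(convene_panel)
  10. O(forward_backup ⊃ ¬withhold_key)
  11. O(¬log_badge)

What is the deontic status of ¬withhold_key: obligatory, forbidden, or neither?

Neither

Premise 10 is O(forward_backup ⊃ ¬withhold_key), but O(forward_backup) is not derivable from the premises, so it does not yield O(¬withhold_key).
No premise or chain of K-axiom applications forces O(¬withhold_key), and none forces O(withhold_key). So ¬withhold_key is neither obligatory nor forbidden under these norms.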